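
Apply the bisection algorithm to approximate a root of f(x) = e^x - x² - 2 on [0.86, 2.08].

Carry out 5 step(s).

f(x) = e^x - x² - 2
Initial interval: [0.86, 2.08]

Iteration 1:
  c_1 = (0.860000 + 2.080000)/2 = 1.470000
  f(c_1) = f(1.470000) = 0.188335
  f(a) × f(c) < 0, new interval: [0.860000, 1.470000]
Iteration 2:
  c_2 = (0.860000 + 1.470000)/2 = 1.165000
  f(c_2) = f(1.165000) = -0.151302
  f(a) × f(c) ≥ 0, new interval: [1.165000, 1.470000]
Iteration 3:
  c_3 = (1.165000 + 1.470000)/2 = 1.317500
  f(c_3) = f(1.317500) = -0.001732
  f(a) × f(c) ≥ 0, new interval: [1.317500, 1.470000]
Iteration 4:
  c_4 = (1.317500 + 1.470000)/2 = 1.393750
  f(c_4) = f(1.393750) = 0.087395
  f(a) × f(c) < 0, new interval: [1.317500, 1.393750]
Iteration 5:
  c_5 = (1.317500 + 1.393750)/2 = 1.355625
  f(c_5) = f(1.355625) = 0.041466
  f(a) × f(c) < 0, new interval: [1.317500, 1.355625]

After 5 iteration(s), the approximation is c_5 = 1.355625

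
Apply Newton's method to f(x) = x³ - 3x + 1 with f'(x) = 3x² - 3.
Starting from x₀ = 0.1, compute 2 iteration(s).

f(x) = x³ - 3x + 1
f'(x) = 3x² - 3
x₀ = 0.1

Newton-Raphson formula: x_{n+1} = x_n - f(x_n)/f'(x_n)

Iteration 1:
  f(0.100000) = 0.701000
  f'(0.100000) = -2.970000
  x_1 = 0.100000 - 0.701000/(-2.970000) = 0.336027
Iteration 2:
  f(0.336027) = 0.029861
  f'(0.336027) = -2.661258
  x_2 = 0.336027 - 0.029861/(-2.661258) = 0.347248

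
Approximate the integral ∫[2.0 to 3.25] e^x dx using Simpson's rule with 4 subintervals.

f(x) = e^x
a = 2.0, b = 3.25, n = 4
h = (b - a)/n = 0.312500

Simpson's rule: (h/3)[f(x₀) + 4f(x₁) + 2f(x₂) + ... + f(xₙ)]

x_0 = 2.0000, f(x_0) = 7.389056, coefficient = 1
x_1 = 2.3125, f(x_1) = 10.099642, coefficient = 4
x_2 = 2.6250, f(x_2) = 13.804574, coefficient = 2
x_3 = 2.9375, f(x_3) = 18.868616, coefficient = 4
x_4 = 3.2500, f(x_4) = 25.790340, coefficient = 1

I ≈ (0.312500/3) × 176.661576 = 18.402248
Exact value: 18.401284
Error: 0.000964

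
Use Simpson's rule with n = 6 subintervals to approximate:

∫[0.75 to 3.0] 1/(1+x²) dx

f(x) = 1/(1+x²)
a = 0.75, b = 3.0, n = 6
h = (b - a)/n = 0.375000

Simpson's rule: (h/3)[f(x₀) + 4f(x₁) + 2f(x₂) + ... + f(xₙ)]

x_0 = 0.7500, f(x_0) = 0.640000, coefficient = 1
x_1 = 1.1250, f(x_1) = 0.441379, coefficient = 4
x_2 = 1.5000, f(x_2) = 0.307692, coefficient = 2
x_3 = 1.8750, f(x_3) = 0.221453, coefficient = 4
x_4 = 2.2500, f(x_4) = 0.164948, coefficient = 2
x_5 = 2.6250, f(x_5) = 0.126733, coefficient = 4
x_6 = 3.0000, f(x_6) = 0.100000, coefficient = 1

I ≈ (0.375000/3) × 4.843543 = 0.605443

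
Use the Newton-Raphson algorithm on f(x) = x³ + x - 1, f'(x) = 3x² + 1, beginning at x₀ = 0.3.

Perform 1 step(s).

f(x) = x³ + x - 1
f'(x) = 3x² + 1
x₀ = 0.3

Newton-Raphson formula: x_{n+1} = x_n - f(x_n)/f'(x_n)

Iteration 1:
  f(0.300000) = -0.673000
  f'(0.300000) = 1.270000
  x_1 = 0.300000 - (-0.673000)/1.270000 = 0.829921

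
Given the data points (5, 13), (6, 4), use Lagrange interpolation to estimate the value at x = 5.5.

Lagrange interpolation formula:
P(x) = Σ yᵢ × Lᵢ(x)
where Lᵢ(x) = Π_{j≠i} (x - xⱼ)/(xᵢ - xⱼ)

L_0(5.5) = (5.5 - 6)/(5 - 6) = 0.500000
L_1(5.5) = (5.5 - 5)/(6 - 5) = 0.500000

P(5.5) = 13×L_0(5.5) + 4×L_1(5.5)
P(5.5) = 8.500000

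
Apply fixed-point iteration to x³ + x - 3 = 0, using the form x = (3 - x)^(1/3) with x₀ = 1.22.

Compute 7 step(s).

Equation: x³ + x - 3 = 0
Fixed-point form: x = (3 - x)^(1/3)
x₀ = 1.22

x_1 = g(1.220000) = 1.211918
x_2 = g(1.211918) = 1.213750
x_3 = g(1.213750) = 1.213335
x_4 = g(1.213335) = 1.213429
x_5 = g(1.213429) = 1.213408
x_6 = g(1.213408) = 1.213413
x_7 = g(1.213413) = 1.213411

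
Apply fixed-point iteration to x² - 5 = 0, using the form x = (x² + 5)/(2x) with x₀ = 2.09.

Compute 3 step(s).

Equation: x² - 5 = 0
Fixed-point form: x = (x² + 5)/(2x)
x₀ = 2.09

x_1 = g(2.090000) = 2.241172
x_2 = g(2.241172) = 2.236074
x_3 = g(2.236074) = 2.236068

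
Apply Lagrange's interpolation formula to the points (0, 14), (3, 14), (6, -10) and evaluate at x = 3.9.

Lagrange interpolation formula:
P(x) = Σ yᵢ × Lᵢ(x)
where Lᵢ(x) = Π_{j≠i} (x - xⱼ)/(xᵢ - xⱼ)

L_0(3.9) = (3.9 - 3)/(0 - 3) × (3.9 - 6)/(0 - 6) = -0.105000
L_1(3.9) = (3.9 - 0)/(3 - 0) × (3.9 - 6)/(3 - 6) = 0.910000
L_2(3.9) = (3.9 - 0)/(6 - 0) × (3.9 - 3)/(6 - 3) = 0.195000

P(3.9) = 14×L_0(3.9) + 14×L_1(3.9) + (-10)×L_2(3.9)
P(3.9) = 9.320000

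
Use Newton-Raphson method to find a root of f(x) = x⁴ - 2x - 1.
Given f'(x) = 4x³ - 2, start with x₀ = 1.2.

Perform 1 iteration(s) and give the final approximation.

f(x) = x⁴ - 2x - 1
f'(x) = 4x³ - 2
x₀ = 1.2

Newton-Raphson formula: x_{n+1} = x_n - f(x_n)/f'(x_n)

Iteration 1:
  f(1.200000) = -1.326400
  f'(1.200000) = 4.912000
  x_1 = 1.200000 - (-1.326400)/4.912000 = 1.470033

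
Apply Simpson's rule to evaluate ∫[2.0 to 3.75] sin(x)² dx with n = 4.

f(x) = sin(x)²
a = 2.0, b = 3.75, n = 4
h = (b - a)/n = 0.437500

Simpson's rule: (h/3)[f(x₀) + 4f(x₁) + 2f(x₂) + ... + f(xₙ)]

x_0 = 2.0000, f(x_0) = 0.826822, coefficient = 1
x_1 = 2.4375, f(x_1) = 0.419052, coefficient = 4
x_2 = 2.8750, f(x_2) = 0.069404, coefficient = 2
x_3 = 3.3125, f(x_3) = 0.028926, coefficient = 4
x_4 = 3.7500, f(x_4) = 0.326682, coefficient = 1

I ≈ (0.437500/3) × 3.084225 = 0.449783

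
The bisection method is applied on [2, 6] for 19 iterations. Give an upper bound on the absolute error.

Bisection error bound: |error| ≤ (b-a)/2^n
|error| ≤ (6 - 2)/2^19 = 4/2^19
|error| ≤ 0.0000076294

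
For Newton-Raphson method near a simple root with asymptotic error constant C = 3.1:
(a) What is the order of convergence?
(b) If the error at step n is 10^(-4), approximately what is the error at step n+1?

(a) Newton-Raphson has quadratic (order 2) convergence near simple roots.
    This means |e_{n+1}| ≈ C|e_n|².

(b) With |e_n| = 10^(-4) and C = 3.1:
    |e_{n+1}| ≈ 3.1 × (10^(-4))² = 3.1 × 10^(-8)

(a) 2 (quadratic); (b) |e_{n+1}| ≈ 3.100e-08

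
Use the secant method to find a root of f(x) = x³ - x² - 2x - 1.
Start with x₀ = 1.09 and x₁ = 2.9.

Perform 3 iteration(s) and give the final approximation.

f(x) = x³ - x² - 2x - 1
x₀ = 1.09, x₁ = 2.9

Secant formula: x_{n+1} = x_n - f(x_n)(x_n - x_{n-1})/(f(x_n) - f(x_{n-1}))

Iteration 1:
  f(1.090000) = -3.073071
  f(2.900000) = 9.179000
  x_2 = 2.900000 - 9.179000×(2.900000 - 1.090000)/(9.179000 - (-3.073071))
       = 1.543985
Iteration 2:
  f(2.900000) = 9.179000
  f(1.543985) = -2.791169
  x_3 = 1.543985 - (-2.791169)×(1.543985 - 2.900000)/(-2.791169 - 9.179000)
       = 1.860177
Iteration 3:
  f(1.543985) = -2.791169
  f(1.860177) = -1.743920
  x_4 = 1.860177 - (-1.743920)×(1.860177 - 1.543985)/(-1.743920 - (-2.791169))
       = 2.386711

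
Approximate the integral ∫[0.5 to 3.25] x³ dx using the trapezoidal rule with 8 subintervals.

f(x) = x³
a = 0.5, b = 3.25, n = 8
h = (b - a)/n = 0.343750

Trapezoidal rule: (h/2)[f(x₀) + 2f(x₁) + 2f(x₂) + ... + f(xₙ)]

x_0 = 0.5000, f(x_0) = 0.125000, coefficient = 1
x_1 = 0.8438, f(x_1) = 0.600677, coefficient = 2
x_2 = 1.1875, f(x_2) = 1.674561, coefficient = 2
x_3 = 1.5312, f(x_3) = 3.590363, coefficient = 2
x_4 = 1.8750, f(x_4) = 6.591797, coefficient = 2
x_5 = 2.2188, f(x_5) = 10.922577, coefficient = 2
x_6 = 2.5625, f(x_6) = 16.826416, coefficient = 2
x_7 = 2.9062, f(x_7) = 24.547028, coefficient = 2
x_8 = 3.2500, f(x_8) = 34.328125, coefficient = 1

I ≈ (0.343750/2) × 163.959961 = 28.180618
Exact value: 27.875977
Error: 0.304642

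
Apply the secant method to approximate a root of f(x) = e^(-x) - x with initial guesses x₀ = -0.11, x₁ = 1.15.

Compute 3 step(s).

f(x) = e^(-x) - x
x₀ = -0.11, x₁ = 1.15

Secant formula: x_{n+1} = x_n - f(x_n)(x_n - x_{n-1})/(f(x_n) - f(x_{n-1}))

Iteration 1:
  f(-0.110000) = 1.226278
  f(1.150000) = -0.833363
  x_2 = 1.150000 - (-0.833363)×(1.150000 - (-0.110000))/(-0.833363 - 1.226278)
       = 0.640184
Iteration 2:
  f(1.150000) = -0.833363
  f(0.640184) = -0.112989
  x_3 = 0.640184 - (-0.112989)×(0.640184 - 1.150000)/(-0.112989 - (-0.833363))
       = 0.560221
Iteration 3:
  f(0.640184) = -0.112989
  f(0.560221) = 0.010862
  x_4 = 0.560221 - 0.010862×(0.560221 - 0.640184)/(0.010862 - (-0.112989))
       = 0.567234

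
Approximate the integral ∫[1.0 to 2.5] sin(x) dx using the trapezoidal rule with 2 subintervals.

f(x) = sin(x)
a = 1.0, b = 2.5, n = 2
h = (b - a)/n = 0.750000

Trapezoidal rule: (h/2)[f(x₀) + 2f(x₁) + 2f(x₂) + ... + f(xₙ)]

x_0 = 1.0000, f(x_0) = 0.841471, coefficient = 1
x_1 = 1.7500, f(x_1) = 0.983986, coefficient = 2
x_2 = 2.5000, f(x_2) = 0.598472, coefficient = 1

I ≈ (0.750000/2) × 3.407915 = 1.277968
Exact value: 1.341446
Error: 0.063478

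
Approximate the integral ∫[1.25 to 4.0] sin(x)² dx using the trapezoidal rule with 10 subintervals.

f(x) = sin(x)²
a = 1.25, b = 4.0, n = 10
h = (b - a)/n = 0.275000

Trapezoidal rule: (h/2)[f(x₀) + 2f(x₁) + 2f(x₂) + ... + f(xₙ)]

x_0 = 1.2500, f(x_0) = 0.900572, coefficient = 1
x_1 = 1.5250, f(x_1) = 0.997904, coefficient = 2
x_2 = 1.8000, f(x_2) = 0.948379, coefficient = 2
x_3 = 2.0750, f(x_3) = 0.766604, coefficient = 2
x_4 = 2.3500, f(x_4) = 0.506194, coefficient = 2
x_5 = 2.6250, f(x_5) = 0.243957, coefficient = 2
x_6 = 2.9000, f(x_6) = 0.057240, coefficient = 2
x_7 = 3.1750, f(x_7) = 0.001116, coefficient = 2
x_8 = 3.4500, f(x_8) = 0.092137, coefficient = 2
x_9 = 3.7250, f(x_9) = 0.303459, coefficient = 2
x_10 = 4.0000, f(x_10) = 0.572750, coefficient = 1

I ≈ (0.275000/2) × 9.307305 = 1.279754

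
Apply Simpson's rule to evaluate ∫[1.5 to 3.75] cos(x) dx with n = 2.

f(x) = cos(x)
a = 1.5, b = 3.75, n = 2
h = (b - a)/n = 1.125000

Simpson's rule: (h/3)[f(x₀) + 4f(x₁) + 2f(x₂) + ... + f(xₙ)]

x_0 = 1.5000, f(x_0) = 0.070737, coefficient = 1
x_1 = 2.6250, f(x_1) = -0.869507, coefficient = 4
x_2 = 3.7500, f(x_2) = -0.820559, coefficient = 1

I ≈ (1.125000/3) × -4.227851 = -1.585444
Exact value: -1.569056
Error: 0.016388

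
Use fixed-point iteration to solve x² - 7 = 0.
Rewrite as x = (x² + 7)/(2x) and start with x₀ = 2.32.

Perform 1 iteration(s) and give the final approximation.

Equation: x² - 7 = 0
Fixed-point form: x = (x² + 7)/(2x)
x₀ = 2.32

x_1 = g(2.320000) = 2.668621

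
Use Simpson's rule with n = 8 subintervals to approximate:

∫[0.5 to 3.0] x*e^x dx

f(x) = x*e^x
a = 0.5, b = 3.0, n = 8
h = (b - a)/n = 0.312500

Simpson's rule: (h/3)[f(x₀) + 4f(x₁) + 2f(x₂) + ... + f(xₙ)]

x_0 = 0.5000, f(x_0) = 0.824361, coefficient = 1
x_1 = 0.8125, f(x_1) = 1.830997, coefficient = 4
x_2 = 1.1250, f(x_2) = 3.465244, coefficient = 2
x_3 = 1.4375, f(x_3) = 6.052101, coefficient = 4
x_4 = 1.7500, f(x_4) = 10.070555, coefficient = 2
x_5 = 2.0625, f(x_5) = 16.222819, coefficient = 4
x_6 = 2.3750, f(x_6) = 25.533656, coefficient = 2
x_7 = 2.6875, f(x_7) = 39.492524, coefficient = 4
x_8 = 3.0000, f(x_8) = 60.256611, coefficient = 1

I ≈ (0.312500/3) × 393.613647 = 41.001422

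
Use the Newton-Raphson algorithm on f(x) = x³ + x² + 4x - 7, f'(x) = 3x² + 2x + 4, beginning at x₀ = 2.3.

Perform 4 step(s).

f(x) = x³ + x² + 4x - 7
f'(x) = 3x² + 2x + 4
x₀ = 2.3

Newton-Raphson formula: x_{n+1} = x_n - f(x_n)/f'(x_n)

Iteration 1:
  f(2.300000) = 19.657000
  f'(2.300000) = 24.470000
  x_1 = 2.300000 - 19.657000/24.470000 = 1.496690
Iteration 2:
  f(1.496690) = 4.579545
  f'(1.496690) = 13.713621
  x_2 = 1.496690 - 4.579545/13.713621 = 1.162748
Iteration 3:
  f(1.162748) = 0.574995
  f'(1.162748) = 10.381449
  x_3 = 1.162748 - 0.574995/10.381449 = 1.107362
Iteration 4:
  f(1.107362) = 0.013599
  f'(1.107362) = 9.893473
  x_4 = 1.107362 - 0.013599/9.893473 = 1.105987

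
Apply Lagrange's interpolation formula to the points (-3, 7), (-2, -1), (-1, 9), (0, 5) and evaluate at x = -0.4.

Lagrange interpolation formula:
P(x) = Σ yᵢ × Lᵢ(x)
where Lᵢ(x) = Π_{j≠i} (x - xⱼ)/(xᵢ - xⱼ)

L_0(-0.4) = (-0.4 - (-2))/(-3 - (-2)) × (-0.4 - (-1))/(-3 - (-1)) × (-0.4 - 0)/(-3 - 0) = 0.064000
L_1(-0.4) = (-0.4 - (-3))/(-2 - (-3)) × (-0.4 - (-1))/(-2 - (-1)) × (-0.4 - 0)/(-2 - 0) = -0.312000
L_2(-0.4) = (-0.4 - (-3))/(-1 - (-3)) × (-0.4 - (-2))/(-1 - (-2)) × (-0.4 - 0)/(-1 - 0) = 0.832000
L_3(-0.4) = (-0.4 - (-3))/(0 - (-3)) × (-0.4 - (-2))/(0 - (-2)) × (-0.4 - (-1))/(0 - (-1)) = 0.416000

P(-0.4) = 7×L_0(-0.4) + (-1)×L_1(-0.4) + 9×L_2(-0.4) + 5×L_3(-0.4)
P(-0.4) = 10.328000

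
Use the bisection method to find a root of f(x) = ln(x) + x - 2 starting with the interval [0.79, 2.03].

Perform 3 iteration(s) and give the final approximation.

f(x) = ln(x) + x - 2
Initial interval: [0.79, 2.03]

Iteration 1:
  c_1 = (0.790000 + 2.030000)/2 = 1.410000
  f(c_1) = f(1.410000) = -0.246410
  f(a) × f(c) ≥ 0, new interval: [1.410000, 2.030000]
Iteration 2:
  c_2 = (1.410000 + 2.030000)/2 = 1.720000
  f(c_2) = f(1.720000) = 0.262324
  f(a) × f(c) < 0, new interval: [1.410000, 1.720000]
Iteration 3:
  c_3 = (1.410000 + 1.720000)/2 = 1.565000
  f(c_3) = f(1.565000) = 0.012886
  f(a) × f(c) < 0, new interval: [1.410000, 1.565000]

After 3 iteration(s), the approximation is c_3 = 1.565000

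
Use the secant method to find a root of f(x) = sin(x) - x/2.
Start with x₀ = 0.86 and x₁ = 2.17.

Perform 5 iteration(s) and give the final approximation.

f(x) = sin(x) - x/2
x₀ = 0.86, x₁ = 2.17

Secant formula: x_{n+1} = x_n - f(x_n)(x_n - x_{n-1})/(f(x_n) - f(x_{n-1}))

Iteration 1:
  f(0.860000) = 0.327843
  f(2.170000) = -0.259215
  x_2 = 2.170000 - (-0.259215)×(2.170000 - 0.860000)/(-0.259215 - 0.327843)
       = 1.591570
Iteration 2:
  f(2.170000) = -0.259215
  f(1.591570) = 0.203999
  x_3 = 1.591570 - 0.203999×(1.591570 - 2.170000)/(0.203999 - (-0.259215))
       = 1.846310
Iteration 3:
  f(1.591570) = 0.203999
  f(1.846310) = 0.039130
  x_4 = 1.846310 - 0.039130×(1.846310 - 1.591570)/(0.039130 - 0.203999)
       = 1.906771
Iteration 4:
  f(1.846310) = 0.039130
  f(1.906771) = -0.009296
  x_5 = 1.906771 - (-0.009296)×(1.906771 - 1.846310)/(-0.009296 - 0.039130)
       = 1.895165
Iteration 5:
  f(1.906771) = -0.009296
  f(1.895165) = 0.000270
  x_6 = 1.895165 - 0.000270×(1.895165 - 1.906771)/(0.000270 - (-0.009296))
       = 1.895492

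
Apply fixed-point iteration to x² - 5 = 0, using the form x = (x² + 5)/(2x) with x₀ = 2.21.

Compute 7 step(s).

Equation: x² - 5 = 0
Fixed-point form: x = (x² + 5)/(2x)
x₀ = 2.21

x_1 = g(2.210000) = 2.236222
x_2 = g(2.236222) = 2.236068
x_3 = g(2.236068) = 2.236068
x_4 = g(2.236068) = 2.236068
x_5 = g(2.236068) = 2.236068
x_6 = g(2.236068) = 2.236068
x_7 = g(2.236068) = 2.236068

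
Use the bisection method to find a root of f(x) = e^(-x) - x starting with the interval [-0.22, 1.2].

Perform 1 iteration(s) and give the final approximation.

f(x) = e^(-x) - x
Initial interval: [-0.22, 1.2]

Iteration 1:
  c_1 = (-0.220000 + 1.200000)/2 = 0.490000
  f(c_1) = f(0.490000) = 0.122626
  f(a) × f(c) ≥ 0, new interval: [0.490000, 1.200000]

After 1 iteration(s), the approximation is c_1 = 0.490000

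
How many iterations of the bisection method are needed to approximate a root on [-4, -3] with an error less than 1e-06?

We need (b-a)/2^n ≤ 1e-06
(-3 - (-4))/2^n ≤ 1e-06
1/2^n ≤ 1e-06
2^n ≥ 1000000
n ≥ log₂(1000000) = 19.93
n ≥ 20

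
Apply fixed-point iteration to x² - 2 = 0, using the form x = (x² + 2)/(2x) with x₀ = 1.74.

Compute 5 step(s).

Equation: x² - 2 = 0
Fixed-point form: x = (x² + 2)/(2x)
x₀ = 1.74

x_1 = g(1.740000) = 1.444713
x_2 = g(1.444713) = 1.414535
x_3 = g(1.414535) = 1.414214
x_4 = g(1.414214) = 1.414214
x_5 = g(1.414214) = 1.414214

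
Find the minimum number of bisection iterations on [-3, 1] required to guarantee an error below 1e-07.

We need (b-a)/2^n ≤ 1e-07
(1 - (-3))/2^n ≤ 1e-07
4/2^n ≤ 1e-07
2^n ≥ 40000000
n ≥ log₂(40000000) = 25.25
n ≥ 26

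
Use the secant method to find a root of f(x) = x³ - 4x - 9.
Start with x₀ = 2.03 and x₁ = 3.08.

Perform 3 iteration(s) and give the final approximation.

f(x) = x³ - 4x - 9
x₀ = 2.03, x₁ = 3.08

Secant formula: x_{n+1} = x_n - f(x_n)(x_n - x_{n-1})/(f(x_n) - f(x_{n-1}))

Iteration 1:
  f(2.030000) = -8.754573
  f(3.080000) = 7.898112
  x_2 = 3.080000 - 7.898112×(3.080000 - 2.030000)/(7.898112 - (-8.754573))
       = 2.582001
Iteration 2:
  f(3.080000) = 7.898112
  f(2.582001) = -2.114500
  x_3 = 2.582001 - (-2.114500)×(2.582001 - 3.080000)/(-2.114500 - 7.898112)
       = 2.687170
Iteration 3:
  f(2.582001) = -2.114500
  f(2.687170) = -0.344934
  x_4 = 2.687170 - (-0.344934)×(2.687170 - 2.582001)/(-0.344934 - (-2.114500))
       = 2.707671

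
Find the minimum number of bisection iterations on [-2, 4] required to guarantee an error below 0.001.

We need (b-a)/2^n ≤ 0.001
(4 - (-2))/2^n ≤ 0.001
6/2^n ≤ 0.001
2^n ≥ 6000
n ≥ log₂(6000) = 12.55
n ≥ 13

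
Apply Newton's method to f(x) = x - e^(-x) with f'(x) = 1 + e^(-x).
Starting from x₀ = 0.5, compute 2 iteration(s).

f(x) = x - e^(-x)
f'(x) = 1 + e^(-x)
x₀ = 0.5

Newton-Raphson formula: x_{n+1} = x_n - f(x_n)/f'(x_n)

Iteration 1:
  f(0.500000) = -0.106531
  f'(0.500000) = 1.606531
  x_1 = 0.500000 - (-0.106531)/1.606531 = 0.566311
Iteration 2:
  f(0.566311) = -0.001305
  f'(0.566311) = 1.567616
  x_2 = 0.566311 - (-0.001305)/1.567616 = 0.567143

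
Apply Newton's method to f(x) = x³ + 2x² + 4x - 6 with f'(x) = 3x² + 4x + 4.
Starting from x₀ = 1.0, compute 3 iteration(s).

f(x) = x³ + 2x² + 4x - 6
f'(x) = 3x² + 4x + 4
x₀ = 1.0

Newton-Raphson formula: x_{n+1} = x_n - f(x_n)/f'(x_n)

Iteration 1:
  f(1.000000) = 1.000000
  f'(1.000000) = 11.000000
  x_1 = 1.000000 - 1.000000/11.000000 = 0.909091
Iteration 2:
  f(0.909091) = 0.040571
  f'(0.909091) = 10.115702
  x_2 = 0.909091 - 0.040571/10.115702 = 0.905080
Iteration 3:
  f(0.905080) = 0.000076
  f'(0.905080) = 10.077831
  x_3 = 0.905080 - 0.000076/10.077831 = 0.905073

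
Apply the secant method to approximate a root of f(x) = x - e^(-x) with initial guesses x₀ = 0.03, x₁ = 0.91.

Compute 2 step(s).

f(x) = x - e^(-x)
x₀ = 0.03, x₁ = 0.91

Secant formula: x_{n+1} = x_n - f(x_n)(x_n - x_{n-1})/(f(x_n) - f(x_{n-1}))

Iteration 1:
  f(0.030000) = -0.940446
  f(0.910000) = 0.507476
  x_2 = 0.910000 - 0.507476×(0.910000 - 0.030000)/(0.507476 - (-0.940446))
       = 0.601573
Iteration 2:
  f(0.910000) = 0.507476
  f(0.601573) = 0.053623
  x_3 = 0.601573 - 0.053623×(0.601573 - 0.910000)/(0.053623 - 0.507476)
       = 0.565131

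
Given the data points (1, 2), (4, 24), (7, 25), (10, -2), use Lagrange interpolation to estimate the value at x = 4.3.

Lagrange interpolation formula:
P(x) = Σ yᵢ × Lᵢ(x)
where Lᵢ(x) = Π_{j≠i} (x - xⱼ)/(xᵢ - xⱼ)

L_0(4.3) = (4.3 - 4)/(1 - 4) × (4.3 - 7)/(1 - 7) × (4.3 - 10)/(1 - 10) = -0.028500
L_1(4.3) = (4.3 - 1)/(4 - 1) × (4.3 - 7)/(4 - 7) × (4.3 - 10)/(4 - 10) = 0.940500
L_2(4.3) = (4.3 - 1)/(7 - 1) × (4.3 - 4)/(7 - 4) × (4.3 - 10)/(7 - 10) = 0.104500
L_3(4.3) = (4.3 - 1)/(10 - 1) × (4.3 - 4)/(10 - 4) × (4.3 - 7)/(10 - 7) = -0.016500

P(4.3) = 2×L_0(4.3) + 24×L_1(4.3) + 25×L_2(4.3) + (-2)×L_3(4.3)
P(4.3) = 25.160500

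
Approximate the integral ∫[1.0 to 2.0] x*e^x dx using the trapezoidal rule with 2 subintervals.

f(x) = x*e^x
a = 1.0, b = 2.0, n = 2
h = (b - a)/n = 0.500000

Trapezoidal rule: (h/2)[f(x₀) + 2f(x₁) + 2f(x₂) + ... + f(xₙ)]

x_0 = 1.0000, f(x_0) = 2.718282, coefficient = 1
x_1 = 1.5000, f(x_1) = 6.722534, coefficient = 2
x_2 = 2.0000, f(x_2) = 14.778112, coefficient = 1

I ≈ (0.500000/2) × 30.941461 = 7.735365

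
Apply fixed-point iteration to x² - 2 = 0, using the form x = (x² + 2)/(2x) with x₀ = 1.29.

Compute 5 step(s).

Equation: x² - 2 = 0
Fixed-point form: x = (x² + 2)/(2x)
x₀ = 1.29

x_1 = g(1.290000) = 1.420194
x_2 = g(1.420194) = 1.414226
x_3 = g(1.414226) = 1.414214
x_4 = g(1.414214) = 1.414214
x_5 = g(1.414214) = 1.414214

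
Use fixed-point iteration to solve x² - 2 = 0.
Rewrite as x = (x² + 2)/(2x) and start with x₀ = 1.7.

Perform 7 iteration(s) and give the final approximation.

Equation: x² - 2 = 0
Fixed-point form: x = (x² + 2)/(2x)
x₀ = 1.7

x_1 = g(1.700000) = 1.438235
x_2 = g(1.438235) = 1.414414
x_3 = g(1.414414) = 1.414214
x_4 = g(1.414214) = 1.414214
x_5 = g(1.414214) = 1.414214
x_6 = g(1.414214) = 1.414214
x_7 = g(1.414214) = 1.414214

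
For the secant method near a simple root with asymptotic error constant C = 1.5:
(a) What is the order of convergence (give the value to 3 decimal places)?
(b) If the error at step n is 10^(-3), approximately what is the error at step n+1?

(a) Secant method has superlinear convergence with order φ = (1+√5)/2 ≈ 1.618.
    This means |e_{n+1}| ≈ C|e_n|^1.618.

(b) With |e_n| = 10^(-3) and C = 1.5:
    |e_{n+1}| ≈ 1.5 × (10^(-3))^1.618 = 1.5 × 10^(-4.85)

(a) ≈ 1.618 (golden ratio); (b) |e_{n+1}| ≈ 2.099e-05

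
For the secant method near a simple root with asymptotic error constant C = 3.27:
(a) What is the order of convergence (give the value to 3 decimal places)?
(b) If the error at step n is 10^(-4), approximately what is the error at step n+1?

(a) Secant method has superlinear convergence with order φ = (1+√5)/2 ≈ 1.618.
    This means |e_{n+1}| ≈ C|e_n|^1.618.

(b) With |e_n| = 10^(-4) and C = 3.27:
    |e_{n+1}| ≈ 3.27 × (10^(-4))^1.618 = 3.27 × 10^(-6.47)

(a) ≈ 1.618 (golden ratio); (b) |e_{n+1}| ≈ 1.103e-06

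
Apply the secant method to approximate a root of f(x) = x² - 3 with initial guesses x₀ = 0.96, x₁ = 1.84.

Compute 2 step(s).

f(x) = x² - 3
x₀ = 0.96, x₁ = 1.84

Secant formula: x_{n+1} = x_n - f(x_n)(x_n - x_{n-1})/(f(x_n) - f(x_{n-1}))

Iteration 1:
  f(0.960000) = -2.078400
  f(1.840000) = 0.385600
  x_2 = 1.840000 - 0.385600×(1.840000 - 0.960000)/(0.385600 - (-2.078400))
       = 1.702286
Iteration 2:
  f(1.840000) = 0.385600
  f(1.702286) = -0.102223
  x_3 = 1.702286 - (-0.102223)×(1.702286 - 1.840000)/(-0.102223 - 0.385600)
       = 1.731144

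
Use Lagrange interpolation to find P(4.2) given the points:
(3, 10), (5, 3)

Lagrange interpolation formula:
P(x) = Σ yᵢ × Lᵢ(x)
where Lᵢ(x) = Π_{j≠i} (x - xⱼ)/(xᵢ - xⱼ)

L_0(4.2) = (4.2 - 5)/(3 - 5) = 0.400000
L_1(4.2) = (4.2 - 3)/(5 - 3) = 0.600000

P(4.2) = 10×L_0(4.2) + 3×L_1(4.2)
P(4.2) = 5.800000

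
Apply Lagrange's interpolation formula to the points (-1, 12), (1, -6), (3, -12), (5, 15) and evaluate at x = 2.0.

Lagrange interpolation formula:
P(x) = Σ yᵢ × Lᵢ(x)
where Lᵢ(x) = Π_{j≠i} (x - xⱼ)/(xᵢ - xⱼ)

L_0(2.0) = (2.0 - 1)/(-1 - 1) × (2.0 - 3)/(-1 - 3) × (2.0 - 5)/(-1 - 5) = -0.062500
L_1(2.0) = (2.0 - (-1))/(1 - (-1)) × (2.0 - 3)/(1 - 3) × (2.0 - 5)/(1 - 5) = 0.562500
L_2(2.0) = (2.0 - (-1))/(3 - (-1)) × (2.0 - 1)/(3 - 1) × (2.0 - 5)/(3 - 5) = 0.562500
L_3(2.0) = (2.0 - (-1))/(5 - (-1)) × (2.0 - 1)/(5 - 1) × (2.0 - 3)/(5 - 3) = -0.062500

P(2.0) = 12×L_0(2.0) + (-6)×L_1(2.0) + (-12)×L_2(2.0) + 15×L_3(2.0)
P(2.0) = -11.812500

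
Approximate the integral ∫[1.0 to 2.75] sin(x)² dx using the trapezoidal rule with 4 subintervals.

f(x) = sin(x)²
a = 1.0, b = 2.75, n = 4
h = (b - a)/n = 0.437500

Trapezoidal rule: (h/2)[f(x₀) + 2f(x₁) + 2f(x₂) + ... + f(xₙ)]

x_0 = 1.0000, f(x_0) = 0.708073, coefficient = 1
x_1 = 1.4375, f(x_1) = 0.982337, coefficient = 2
x_2 = 1.8750, f(x_2) = 0.910280, coefficient = 2
x_3 = 2.3125, f(x_3) = 0.543639, coefficient = 2
x_4 = 2.7500, f(x_4) = 0.145665, coefficient = 1

I ≈ (0.437500/2) × 5.726250 = 1.252617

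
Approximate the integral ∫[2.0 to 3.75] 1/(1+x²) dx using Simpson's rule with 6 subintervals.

f(x) = 1/(1+x²)
a = 2.0, b = 3.75, n = 6
h = (b - a)/n = 0.291667

Simpson's rule: (h/3)[f(x₀) + 4f(x₁) + 2f(x₂) + ... + f(xₙ)]

x_0 = 2.0000, f(x_0) = 0.200000, coefficient = 1
x_1 = 2.2917, f(x_1) = 0.159956, coefficient = 4
x_2 = 2.5833, f(x_2) = 0.130317, coefficient = 2
x_3 = 2.8750, f(x_3) = 0.107926, coefficient = 4
x_4 = 3.1667, f(x_4) = 0.090680, coefficient = 2
x_5 = 3.4583, f(x_5) = 0.077160, coefficient = 4
x_6 = 3.7500, f(x_6) = 0.066390, coefficient = 1

I ≈ (0.291667/3) × 2.088550 = 0.203053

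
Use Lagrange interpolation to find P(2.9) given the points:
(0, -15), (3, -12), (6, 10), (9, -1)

Lagrange interpolation formula:
P(x) = Σ yᵢ × Lᵢ(x)
where Lᵢ(x) = Π_{j≠i} (x - xⱼ)/(xᵢ - xⱼ)

L_0(2.9) = (2.9 - 3)/(0 - 3) × (2.9 - 6)/(0 - 6) × (2.9 - 9)/(0 - 9) = 0.011673
L_1(2.9) = (2.9 - 0)/(3 - 0) × (2.9 - 6)/(3 - 6) × (2.9 - 9)/(3 - 9) = 1.015537
L_2(2.9) = (2.9 - 0)/(6 - 0) × (2.9 - 3)/(6 - 3) × (2.9 - 9)/(6 - 9) = -0.032759
L_3(2.9) = (2.9 - 0)/(9 - 0) × (2.9 - 3)/(9 - 3) × (2.9 - 6)/(9 - 6) = 0.005549

P(2.9) = (-15)×L_0(2.9) + (-12)×L_1(2.9) + 10×L_2(2.9) + (-1)×L_3(2.9)
P(2.9) = -12.694679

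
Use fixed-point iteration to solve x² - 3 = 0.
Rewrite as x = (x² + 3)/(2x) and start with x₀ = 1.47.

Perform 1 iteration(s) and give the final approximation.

Equation: x² - 3 = 0
Fixed-point form: x = (x² + 3)/(2x)
x₀ = 1.47

x_1 = g(1.470000) = 1.755408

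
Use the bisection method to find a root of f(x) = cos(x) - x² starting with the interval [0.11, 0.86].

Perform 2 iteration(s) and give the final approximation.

f(x) = cos(x) - x²
Initial interval: [0.11, 0.86]

Iteration 1:
  c_1 = (0.110000 + 0.860000)/2 = 0.485000
  f(c_1) = f(0.485000) = 0.649450
  f(a) × f(c) ≥ 0, new interval: [0.485000, 0.860000]
Iteration 2:
  c_2 = (0.485000 + 0.860000)/2 = 0.672500
  f(c_2) = f(0.672500) = 0.330011
  f(a) × f(c) ≥ 0, new interval: [0.672500, 0.860000]

After 2 iteration(s), the approximation is c_2 = 0.672500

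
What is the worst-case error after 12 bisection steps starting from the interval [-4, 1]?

Bisection error bound: |error| ≤ (b-a)/2^n
|error| ≤ (1 - (-4))/2^12 = 5/2^12
|error| ≤ 0.0012207031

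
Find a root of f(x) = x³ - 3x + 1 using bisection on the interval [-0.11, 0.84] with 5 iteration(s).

f(x) = x³ - 3x + 1
Initial interval: [-0.11, 0.84]

Iteration 1:
  c_1 = (-0.110000 + 0.840000)/2 = 0.365000
  f(c_1) = f(0.365000) = -0.046373
  f(a) × f(c) < 0, new interval: [-0.110000, 0.365000]
Iteration 2:
  c_2 = (-0.110000 + 0.365000)/2 = 0.127500
  f(c_2) = f(0.127500) = 0.619573
  f(a) × f(c) ≥ 0, new interval: [0.127500, 0.365000]
Iteration 3:
  c_3 = (0.127500 + 0.365000)/2 = 0.246250
  f(c_3) = f(0.246250) = 0.276182
  f(a) × f(c) ≥ 0, new interval: [0.246250, 0.365000]
Iteration 4:
  c_4 = (0.246250 + 0.365000)/2 = 0.305625
  f(c_4) = f(0.305625) = 0.111672
  f(a) × f(c) ≥ 0, new interval: [0.305625, 0.365000]
Iteration 5:
  c_5 = (0.305625 + 0.365000)/2 = 0.335313
  f(c_5) = f(0.335313) = 0.031763
  f(a) × f(c) ≥ 0, new interval: [0.335313, 0.365000]

After 5 iteration(s), the approximation is c_5 = 0.335313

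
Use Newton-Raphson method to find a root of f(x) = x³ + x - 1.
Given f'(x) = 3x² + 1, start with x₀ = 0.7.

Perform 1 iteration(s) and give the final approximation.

f(x) = x³ + x - 1
f'(x) = 3x² + 1
x₀ = 0.7

Newton-Raphson formula: x_{n+1} = x_n - f(x_n)/f'(x_n)

Iteration 1:
  f(0.700000) = 0.043000
  f'(0.700000) = 2.470000
  x_1 = 0.700000 - 0.043000/2.470000 = 0.682591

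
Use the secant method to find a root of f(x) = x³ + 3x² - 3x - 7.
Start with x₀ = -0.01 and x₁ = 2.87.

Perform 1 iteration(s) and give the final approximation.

f(x) = x³ + 3x² - 3x - 7
x₀ = -0.01, x₁ = 2.87

Secant formula: x_{n+1} = x_n - f(x_n)(x_n - x_{n-1})/(f(x_n) - f(x_{n-1}))

Iteration 1:
  f(-0.010000) = -6.969701
  f(2.870000) = 32.740603
  x_2 = 2.870000 - 32.740603×(2.870000 - (-0.010000))/(32.740603 - (-6.969701))
       = 0.495479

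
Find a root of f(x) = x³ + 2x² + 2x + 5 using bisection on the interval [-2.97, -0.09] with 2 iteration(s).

f(x) = x³ + 2x² + 2x + 5
Initial interval: [-2.97, -0.09]

Iteration 1:
  c_1 = (-2.970000 + (-0.090000))/2 = -1.530000
  f(c_1) = f(-1.530000) = 3.040223
  f(a) × f(c) < 0, new interval: [-2.970000, -1.530000]
Iteration 2:
  c_2 = (-2.970000 + (-1.530000))/2 = -2.250000
  f(c_2) = f(-2.250000) = -0.765625
  f(a) × f(c) ≥ 0, new interval: [-2.250000, -1.530000]

After 2 iteration(s), the approximation is c_2 = -2.250000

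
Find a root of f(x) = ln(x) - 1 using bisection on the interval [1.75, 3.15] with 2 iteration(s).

f(x) = ln(x) - 1
Initial interval: [1.75, 3.15]

Iteration 1:
  c_1 = (1.750000 + 3.150000)/2 = 2.450000
  f(c_1) = f(2.450000) = -0.103912
  f(a) × f(c) ≥ 0, new interval: [2.450000, 3.150000]
Iteration 2:
  c_2 = (2.450000 + 3.150000)/2 = 2.800000
  f(c_2) = f(2.800000) = 0.029619
  f(a) × f(c) < 0, new interval: [2.450000, 2.800000]

After 2 iteration(s), the approximation is c_2 = 2.800000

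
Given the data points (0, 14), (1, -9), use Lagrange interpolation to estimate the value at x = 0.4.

Lagrange interpolation formula:
P(x) = Σ yᵢ × Lᵢ(x)
where Lᵢ(x) = Π_{j≠i} (x - xⱼ)/(xᵢ - xⱼ)

L_0(0.4) = (0.4 - 1)/(0 - 1) = 0.600000
L_1(0.4) = (0.4 - 0)/(1 - 0) = 0.400000

P(0.4) = 14×L_0(0.4) + (-9)×L_1(0.4)
P(0.4) = 4.800000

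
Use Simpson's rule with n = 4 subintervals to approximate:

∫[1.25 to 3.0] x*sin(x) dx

f(x) = x*sin(x)
a = 1.25, b = 3.0, n = 4
h = (b - a)/n = 0.437500

Simpson's rule: (h/3)[f(x₀) + 4f(x₁) + 2f(x₂) + ... + f(xₙ)]

x_0 = 1.2500, f(x_0) = 1.186231, coefficient = 1
x_1 = 1.6875, f(x_1) = 1.676021, coefficient = 4
x_2 = 2.1250, f(x_2) = 1.806930, coefficient = 2
x_3 = 2.5625, f(x_3) = 1.402366, coefficient = 4
x_4 = 3.0000, f(x_4) = 0.423360, coefficient = 1

I ≈ (0.437500/3) × 17.536999 = 2.557479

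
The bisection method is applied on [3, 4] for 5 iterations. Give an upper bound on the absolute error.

Bisection error bound: |error| ≤ (b-a)/2^n
|error| ≤ (4 - 3)/2^5 = 1/2^5
|error| ≤ 0.0312500000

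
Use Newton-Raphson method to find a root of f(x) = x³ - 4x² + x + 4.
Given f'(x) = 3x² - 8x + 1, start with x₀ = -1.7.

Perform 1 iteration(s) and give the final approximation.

f(x) = x³ - 4x² + x + 4
f'(x) = 3x² - 8x + 1
x₀ = -1.7

Newton-Raphson formula: x_{n+1} = x_n - f(x_n)/f'(x_n)

Iteration 1:
  f(-1.700000) = -14.173000
  f'(-1.700000) = 23.270000
  x_1 = -1.700000 - (-14.173000)/23.270000 = -1.090933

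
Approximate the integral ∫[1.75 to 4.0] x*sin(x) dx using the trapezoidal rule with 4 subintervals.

f(x) = x*sin(x)
a = 1.75, b = 4.0, n = 4
h = (b - a)/n = 0.562500

Trapezoidal rule: (h/2)[f(x₀) + 2f(x₁) + 2f(x₂) + ... + f(xₙ)]

x_0 = 1.7500, f(x_0) = 1.721975, coefficient = 1
x_1 = 2.3125, f(x_1) = 1.705050, coefficient = 2
x_2 = 2.8750, f(x_2) = 0.757407, coefficient = 2
x_3 = 3.4375, f(x_3) = -1.002402, coefficient = 2
x_4 = 4.0000, f(x_4) = -3.027210, coefficient = 1

I ≈ (0.562500/2) × 1.614875 = 0.454184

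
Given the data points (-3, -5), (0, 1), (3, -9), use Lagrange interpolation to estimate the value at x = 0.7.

Lagrange interpolation formula:
P(x) = Σ yᵢ × Lᵢ(x)
where Lᵢ(x) = Π_{j≠i} (x - xⱼ)/(xᵢ - xⱼ)

L_0(0.7) = (0.7 - 0)/(-3 - 0) × (0.7 - 3)/(-3 - 3) = -0.089444
L_1(0.7) = (0.7 - (-3))/(0 - (-3)) × (0.7 - 3)/(0 - 3) = 0.945556
L_2(0.7) = (0.7 - (-3))/(3 - (-3)) × (0.7 - 0)/(3 - 0) = 0.143889

P(0.7) = (-5)×L_0(0.7) + 1×L_1(0.7) + (-9)×L_2(0.7)
P(0.7) = 0.097778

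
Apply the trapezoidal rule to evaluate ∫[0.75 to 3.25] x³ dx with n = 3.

f(x) = x³
a = 0.75, b = 3.25, n = 3
h = (b - a)/n = 0.833333

Trapezoidal rule: (h/2)[f(x₀) + 2f(x₁) + 2f(x₂) + ... + f(xₙ)]

x_0 = 0.7500, f(x_0) = 0.421875, coefficient = 1
x_1 = 1.5833, f(x_1) = 3.969329, coefficient = 2
x_2 = 2.4167, f(x_2) = 14.114005, coefficient = 2
x_3 = 3.2500, f(x_3) = 34.328125, coefficient = 1

I ≈ (0.833333/2) × 70.916667 = 29.548611
Exact value: 27.812500
Error: 1.736111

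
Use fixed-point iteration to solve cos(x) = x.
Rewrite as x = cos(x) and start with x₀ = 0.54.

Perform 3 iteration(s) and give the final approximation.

Equation: cos(x) = x
Fixed-point form: x = cos(x)
x₀ = 0.54

x_1 = g(0.540000) = 0.857709
x_2 = g(0.857709) = 0.654172
x_3 = g(0.654172) = 0.793552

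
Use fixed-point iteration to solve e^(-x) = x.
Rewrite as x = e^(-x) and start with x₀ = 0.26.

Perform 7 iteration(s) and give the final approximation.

Equation: e^(-x) = x
Fixed-point form: x = e^(-x)
x₀ = 0.26

x_1 = g(0.260000) = 0.771052
x_2 = g(0.771052) = 0.462526
x_3 = g(0.462526) = 0.629691
x_4 = g(0.629691) = 0.532757
x_5 = g(0.532757) = 0.586985
x_6 = g(0.586985) = 0.556001
x_7 = g(0.556001) = 0.573498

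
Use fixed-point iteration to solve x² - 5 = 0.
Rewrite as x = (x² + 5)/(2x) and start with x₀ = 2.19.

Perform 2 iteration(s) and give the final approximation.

Equation: x² - 5 = 0
Fixed-point form: x = (x² + 5)/(2x)
x₀ = 2.19

x_1 = g(2.190000) = 2.236553
x_2 = g(2.236553) = 2.236068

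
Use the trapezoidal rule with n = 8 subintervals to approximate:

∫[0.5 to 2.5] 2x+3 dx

f(x) = 2x+3
a = 0.5, b = 2.5, n = 8
h = (b - a)/n = 0.250000

Trapezoidal rule: (h/2)[f(x₀) + 2f(x₁) + 2f(x₂) + ... + f(xₙ)]

x_0 = 0.5000, f(x_0) = 4.000000, coefficient = 1
x_1 = 0.7500, f(x_1) = 4.500000, coefficient = 2
x_2 = 1.0000, f(x_2) = 5.000000, coefficient = 2
x_3 = 1.2500, f(x_3) = 5.500000, coefficient = 2
x_4 = 1.5000, f(x_4) = 6.000000, coefficient = 2
x_5 = 1.7500, f(x_5) = 6.500000, coefficient = 2
x_6 = 2.0000, f(x_6) = 7.000000, coefficient = 2
x_7 = 2.2500, f(x_7) = 7.500000, coefficient = 2
x_8 = 2.5000, f(x_8) = 8.000000, coefficient = 1

I ≈ (0.250000/2) × 96.000000 = 12.000000
Exact value: 12.000000
Error: 0.000000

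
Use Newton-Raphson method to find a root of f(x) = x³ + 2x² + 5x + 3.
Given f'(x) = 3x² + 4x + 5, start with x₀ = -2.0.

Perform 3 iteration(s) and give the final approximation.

f(x) = x³ + 2x² + 5x + 3
f'(x) = 3x² + 4x + 5
x₀ = -2.0

Newton-Raphson formula: x_{n+1} = x_n - f(x_n)/f'(x_n)

Iteration 1:
  f(-2.000000) = -7.000000
  f'(-2.000000) = 9.000000
  x_1 = -2.000000 - (-7.000000)/9.000000 = -1.222222
Iteration 2:
  f(-1.222222) = -1.949246
  f'(-1.222222) = 4.592593
  x_2 = -1.222222 - (-1.949246)/4.592593 = -0.797790
Iteration 3:
  f(-0.797790) = -0.223780
  f'(-0.797790) = 3.718246
  x_3 = -0.797790 - (-0.223780)/3.718246 = -0.737606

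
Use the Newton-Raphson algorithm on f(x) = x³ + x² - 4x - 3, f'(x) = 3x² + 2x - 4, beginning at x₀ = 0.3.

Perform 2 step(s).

f(x) = x³ + x² - 4x - 3
f'(x) = 3x² + 2x - 4
x₀ = 0.3

Newton-Raphson formula: x_{n+1} = x_n - f(x_n)/f'(x_n)

Iteration 1:
  f(0.300000) = -4.083000
  f'(0.300000) = -3.130000
  x_1 = 0.300000 - (-4.083000)/(-3.130000) = -1.004473
Iteration 2:
  f(-1.004473) = 1.013378
  f'(-1.004473) = -2.982049
  x_2 = -1.004473 - 1.013378/(-2.982049) = -0.664647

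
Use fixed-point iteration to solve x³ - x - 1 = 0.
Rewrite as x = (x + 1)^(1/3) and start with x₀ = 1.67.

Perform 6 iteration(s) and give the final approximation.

Equation: x³ - x - 1 = 0
Fixed-point form: x = (x + 1)^(1/3)
x₀ = 1.67

x_1 = g(1.670000) = 1.387300
x_2 = g(1.387300) = 1.336500
x_3 = g(1.336500) = 1.326952
x_4 = g(1.326952) = 1.325142
x_5 = g(1.325142) = 1.324799
x_6 = g(1.324799) = 1.324733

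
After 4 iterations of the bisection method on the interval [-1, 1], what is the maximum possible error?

Bisection error bound: |error| ≤ (b-a)/2^n
|error| ≤ (1 - (-1))/2^4 = 2/2^4
|error| ≤ 0.1250000000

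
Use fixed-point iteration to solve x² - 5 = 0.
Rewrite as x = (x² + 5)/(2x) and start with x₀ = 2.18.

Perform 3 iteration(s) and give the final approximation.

Equation: x² - 5 = 0
Fixed-point form: x = (x² + 5)/(2x)
x₀ = 2.18

x_1 = g(2.180000) = 2.236789
x_2 = g(2.236789) = 2.236068
x_3 = g(2.236068) = 2.236068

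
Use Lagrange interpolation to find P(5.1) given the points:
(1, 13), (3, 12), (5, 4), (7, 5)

Lagrange interpolation formula:
P(x) = Σ yᵢ × Lᵢ(x)
where Lᵢ(x) = Π_{j≠i} (x - xⱼ)/(xᵢ - xⱼ)

L_0(5.1) = (5.1 - 3)/(1 - 3) × (5.1 - 5)/(1 - 5) × (5.1 - 7)/(1 - 7) = 0.008312
L_1(5.1) = (5.1 - 1)/(3 - 1) × (5.1 - 5)/(3 - 5) × (5.1 - 7)/(3 - 7) = -0.048687
L_2(5.1) = (5.1 - 1)/(5 - 1) × (5.1 - 3)/(5 - 3) × (5.1 - 7)/(5 - 7) = 1.022437
L_3(5.1) = (5.1 - 1)/(7 - 1) × (5.1 - 3)/(7 - 3) × (5.1 - 5)/(7 - 5) = 0.017937

P(5.1) = 13×L_0(5.1) + 12×L_1(5.1) + 4×L_2(5.1) + 5×L_3(5.1)
P(5.1) = 3.703250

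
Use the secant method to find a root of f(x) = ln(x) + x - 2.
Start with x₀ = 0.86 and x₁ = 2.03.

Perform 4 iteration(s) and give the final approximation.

f(x) = ln(x) + x - 2
x₀ = 0.86, x₁ = 2.03

Secant formula: x_{n+1} = x_n - f(x_n)(x_n - x_{n-1})/(f(x_n) - f(x_{n-1}))

Iteration 1:
  f(0.860000) = -1.290823
  f(2.030000) = 0.738036
  x_2 = 2.030000 - 0.738036×(2.030000 - 0.860000)/(0.738036 - (-1.290823))
       = 1.604390
Iteration 2:
  f(2.030000) = 0.738036
  f(1.604390) = 0.077134
  x_3 = 1.604390 - 0.077134×(1.604390 - 2.030000)/(0.077134 - 0.738036)
       = 1.554717
Iteration 3:
  f(1.604390) = 0.077134
  f(1.554717) = -0.003989
  x_4 = 1.554717 - (-0.003989)×(1.554717 - 1.604390)/(-0.003989 - 0.077134)
       = 1.557160
Iteration 4:
  f(1.554717) = -0.003989
  f(1.557160) = 0.000023
  x_5 = 1.557160 - 0.000023×(1.557160 - 1.554717)/(0.000023 - (-0.003989))
       = 1.557146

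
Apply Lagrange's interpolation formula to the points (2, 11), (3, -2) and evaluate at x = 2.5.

Lagrange interpolation formula:
P(x) = Σ yᵢ × Lᵢ(x)
where Lᵢ(x) = Π_{j≠i} (x - xⱼ)/(xᵢ - xⱼ)

L_0(2.5) = (2.5 - 3)/(2 - 3) = 0.500000
L_1(2.5) = (2.5 - 2)/(3 - 2) = 0.500000

P(2.5) = 11×L_0(2.5) + (-2)×L_1(2.5)
P(2.5) = 4.500000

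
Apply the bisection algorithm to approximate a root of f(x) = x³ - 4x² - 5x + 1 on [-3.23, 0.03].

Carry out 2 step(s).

f(x) = x³ - 4x² - 5x + 1
Initial interval: [-3.23, 0.03]

Iteration 1:
  c_1 = (-3.230000 + 0.030000)/2 = -1.600000
  f(c_1) = f(-1.600000) = -5.336000
  f(a) × f(c) ≥ 0, new interval: [-1.600000, 0.030000]
Iteration 2:
  c_2 = (-1.600000 + 0.030000)/2 = -0.785000
  f(c_2) = f(-0.785000) = 1.976363
  f(a) × f(c) < 0, new interval: [-1.600000, -0.785000]

After 2 iteration(s), the approximation is c_2 = -0.785000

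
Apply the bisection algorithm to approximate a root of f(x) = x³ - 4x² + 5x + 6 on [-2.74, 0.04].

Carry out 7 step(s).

f(x) = x³ - 4x² + 5x + 6
Initial interval: [-2.74, 0.04]

Iteration 1:
  c_1 = (-2.740000 + 0.040000)/2 = -1.350000
  f(c_1) = f(-1.350000) = -10.500375
  f(a) × f(c) ≥ 0, new interval: [-1.350000, 0.040000]
Iteration 2:
  c_2 = (-1.350000 + 0.040000)/2 = -0.655000
  f(c_2) = f(-0.655000) = 0.727889
  f(a) × f(c) < 0, new interval: [-1.350000, -0.655000]
Iteration 3:
  c_3 = (-1.350000 + (-0.655000))/2 = -1.002500
  f(c_3) = f(-1.002500) = -4.040044
  f(a) × f(c) ≥ 0, new interval: [-1.002500, -0.655000]
Iteration 4:
  c_4 = (-1.002500 + (-0.655000))/2 = -0.828750
  f(c_4) = f(-0.828750) = -1.460264
  f(a) × f(c) ≥ 0, new interval: [-0.828750, -0.655000]
Iteration 5:
  c_5 = (-0.828750 + (-0.655000))/2 = -0.741875
  f(c_5) = f(-0.741875) = -0.319201
  f(a) × f(c) ≥ 0, new interval: [-0.741875, -0.655000]
Iteration 6:
  c_6 = (-0.741875 + (-0.655000))/2 = -0.698438
  f(c_6) = f(-0.698438) = 0.215844
  f(a) × f(c) < 0, new interval: [-0.741875, -0.698438]
Iteration 7:
  c_7 = (-0.741875 + (-0.698438))/2 = -0.720156
  f(c_7) = f(-0.720156) = -0.048772
  f(a) × f(c) ≥ 0, new interval: [-0.720156, -0.698438]

After 7 iteration(s), the approximation is c_7 = -0.720156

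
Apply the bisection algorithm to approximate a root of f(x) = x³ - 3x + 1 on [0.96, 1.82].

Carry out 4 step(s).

f(x) = x³ - 3x + 1
Initial interval: [0.96, 1.82]

Iteration 1:
  c_1 = (0.960000 + 1.820000)/2 = 1.390000
  f(c_1) = f(1.390000) = -0.484381
  f(a) × f(c) ≥ 0, new interval: [1.390000, 1.820000]
Iteration 2:
  c_2 = (1.390000 + 1.820000)/2 = 1.605000
  f(c_2) = f(1.605000) = 0.319520
  f(a) × f(c) < 0, new interval: [1.390000, 1.605000]
Iteration 3:
  c_3 = (1.390000 + 1.605000)/2 = 1.497500
  f(c_3) = f(1.497500) = -0.134347
  f(a) × f(c) ≥ 0, new interval: [1.497500, 1.605000]
Iteration 4:
  c_4 = (1.497500 + 1.605000)/2 = 1.551250
  f(c_4) = f(1.551250) = 0.079142
  f(a) × f(c) < 0, new interval: [1.497500, 1.551250]

After 4 iteration(s), the approximation is c_4 = 1.551250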